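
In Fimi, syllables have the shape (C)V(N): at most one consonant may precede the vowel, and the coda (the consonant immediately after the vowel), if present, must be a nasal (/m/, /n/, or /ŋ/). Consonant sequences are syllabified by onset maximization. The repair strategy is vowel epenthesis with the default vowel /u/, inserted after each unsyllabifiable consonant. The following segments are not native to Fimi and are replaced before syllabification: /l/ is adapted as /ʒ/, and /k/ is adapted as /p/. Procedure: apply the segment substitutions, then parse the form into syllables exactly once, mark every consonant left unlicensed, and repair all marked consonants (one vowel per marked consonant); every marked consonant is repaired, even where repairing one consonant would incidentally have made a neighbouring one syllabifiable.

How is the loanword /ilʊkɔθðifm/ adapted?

iʒʊpɔθuðifumu

Substitution: /l/ → /ʒ/, /k/ → /p/, giving /iʒʊpɔθðifm/.
Under (C)V(N), the unsyllabifiable consonants are /θ/, /f/, /m/ (only a nasal (/m/, /n/, or /ŋ/) is licensed in coda position; onsets are limited to one consonant).
Epenthesis after each stranded consonant: /θ/ → /θu/, /f/ → /fu/, /m/ → /mu/.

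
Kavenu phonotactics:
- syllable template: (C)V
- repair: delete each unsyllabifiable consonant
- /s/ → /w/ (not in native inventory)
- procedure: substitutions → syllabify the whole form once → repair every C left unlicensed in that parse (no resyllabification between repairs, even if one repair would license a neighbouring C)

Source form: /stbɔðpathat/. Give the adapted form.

bɔpaha

Substitution: /s/ → /w/, giving /wtbɔðpathat/.
Syllabifying with onset maximization leaves /w/, /t/, /ð/, /t/, /t/ stranded (no codas are permitted; onsets are limited to one consonant).
Each unlicensed consonant is deleted: /w/, /t/, /ð/, /t/, /t/.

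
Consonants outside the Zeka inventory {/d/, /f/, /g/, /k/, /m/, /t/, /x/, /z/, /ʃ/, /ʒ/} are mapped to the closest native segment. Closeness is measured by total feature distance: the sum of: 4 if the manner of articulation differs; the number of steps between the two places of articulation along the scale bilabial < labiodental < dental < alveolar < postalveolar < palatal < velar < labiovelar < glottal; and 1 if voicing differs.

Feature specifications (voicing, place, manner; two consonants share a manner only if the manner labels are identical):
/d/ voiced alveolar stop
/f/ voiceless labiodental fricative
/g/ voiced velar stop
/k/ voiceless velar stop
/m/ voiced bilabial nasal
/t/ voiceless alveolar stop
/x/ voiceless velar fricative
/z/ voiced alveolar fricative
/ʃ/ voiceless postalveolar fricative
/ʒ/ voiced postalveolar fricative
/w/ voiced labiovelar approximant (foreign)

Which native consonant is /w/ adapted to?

/g/ is closest: manner differs (approximant→stop, +4), place distance 1 (labiovelar→velar), same voicing; total 5. Next closest is /k/ at distance 6.

g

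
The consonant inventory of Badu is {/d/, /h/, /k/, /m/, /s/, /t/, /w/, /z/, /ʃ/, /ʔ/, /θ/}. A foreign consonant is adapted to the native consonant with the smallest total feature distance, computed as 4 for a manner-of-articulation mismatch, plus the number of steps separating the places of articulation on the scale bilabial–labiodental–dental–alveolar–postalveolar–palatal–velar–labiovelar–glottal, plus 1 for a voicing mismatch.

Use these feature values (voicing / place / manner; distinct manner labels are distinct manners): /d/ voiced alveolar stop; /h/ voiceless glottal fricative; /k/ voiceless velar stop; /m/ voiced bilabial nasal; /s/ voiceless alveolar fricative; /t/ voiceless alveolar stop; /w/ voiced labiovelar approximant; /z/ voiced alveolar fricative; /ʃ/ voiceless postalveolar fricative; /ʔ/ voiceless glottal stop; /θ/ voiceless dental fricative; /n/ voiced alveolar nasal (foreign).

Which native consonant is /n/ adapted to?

m

/m/ is closest: same manner (nasal), place distance 3 (alveolar→bilabial), same voicing; total 3. Next closest is /d/ at distance 4.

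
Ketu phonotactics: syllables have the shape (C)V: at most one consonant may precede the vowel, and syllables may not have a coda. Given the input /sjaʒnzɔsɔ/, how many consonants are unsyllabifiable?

Under (C)V, the unsyllabifiable consonants are /s/, /ʒ/, /n/ (no codas are permitted; onsets are limited to one consonant).

3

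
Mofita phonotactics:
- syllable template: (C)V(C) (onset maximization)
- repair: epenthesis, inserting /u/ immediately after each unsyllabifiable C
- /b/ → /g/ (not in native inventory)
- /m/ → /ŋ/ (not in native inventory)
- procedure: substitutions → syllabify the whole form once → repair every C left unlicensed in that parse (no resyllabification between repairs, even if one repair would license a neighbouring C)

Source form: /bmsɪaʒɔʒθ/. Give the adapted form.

guŋusɪaʒɔʒθu

Substitution: /b/ → /g/, /m/ → /ŋ/, giving /gŋsɪaʒɔʒθ/.
Syllabifying with onset maximization leaves /g/, /ŋ/, /θ/ stranded (at most one coda consonant is licensed; onsets are limited to one consonant).
Inserting the epenthetic vowel yields /g/ → /gu/, /ŋ/ → /ŋu/, /θ/ → /θu/.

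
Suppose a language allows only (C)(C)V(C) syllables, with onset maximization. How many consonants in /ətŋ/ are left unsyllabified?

1

The consonants /ŋ/ cannot be parsed into a legal (C)(C)V(C) syllable (at most one coda consonant is licensed; onsets may contain at most 2 consonants).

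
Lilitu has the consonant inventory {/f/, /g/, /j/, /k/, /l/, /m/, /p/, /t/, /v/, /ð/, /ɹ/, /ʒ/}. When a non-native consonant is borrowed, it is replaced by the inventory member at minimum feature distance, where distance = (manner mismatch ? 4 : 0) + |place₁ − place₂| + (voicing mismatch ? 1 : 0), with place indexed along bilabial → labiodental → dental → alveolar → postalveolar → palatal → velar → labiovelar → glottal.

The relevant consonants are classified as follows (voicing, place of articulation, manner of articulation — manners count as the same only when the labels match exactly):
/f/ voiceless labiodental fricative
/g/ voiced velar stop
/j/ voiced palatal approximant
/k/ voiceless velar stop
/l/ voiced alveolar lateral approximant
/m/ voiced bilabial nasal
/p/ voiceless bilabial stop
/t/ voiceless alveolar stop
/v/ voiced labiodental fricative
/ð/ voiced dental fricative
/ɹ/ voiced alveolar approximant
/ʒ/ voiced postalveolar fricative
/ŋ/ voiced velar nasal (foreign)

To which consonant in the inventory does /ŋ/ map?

g

/g/ is closest: manner differs (nasal→stop, +4), place distance 0 (velar→velar), same voicing; total 4. Next closest is /j/ at distance 5.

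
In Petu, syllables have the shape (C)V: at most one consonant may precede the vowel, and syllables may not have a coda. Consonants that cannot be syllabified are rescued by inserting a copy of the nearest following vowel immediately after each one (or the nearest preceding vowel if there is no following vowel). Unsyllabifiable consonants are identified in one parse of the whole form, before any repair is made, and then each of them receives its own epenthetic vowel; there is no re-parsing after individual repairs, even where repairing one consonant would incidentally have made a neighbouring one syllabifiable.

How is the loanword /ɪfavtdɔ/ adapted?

ɪfavɔtɔdɔ

The consonants /v/, /t/ cannot be parsed into a legal (C)V syllable (no codas are permitted; onsets are limited to one consonant).
Epenthesis after each stranded consonant: /v/ → /vɔ/, /t/ → /tɔ/.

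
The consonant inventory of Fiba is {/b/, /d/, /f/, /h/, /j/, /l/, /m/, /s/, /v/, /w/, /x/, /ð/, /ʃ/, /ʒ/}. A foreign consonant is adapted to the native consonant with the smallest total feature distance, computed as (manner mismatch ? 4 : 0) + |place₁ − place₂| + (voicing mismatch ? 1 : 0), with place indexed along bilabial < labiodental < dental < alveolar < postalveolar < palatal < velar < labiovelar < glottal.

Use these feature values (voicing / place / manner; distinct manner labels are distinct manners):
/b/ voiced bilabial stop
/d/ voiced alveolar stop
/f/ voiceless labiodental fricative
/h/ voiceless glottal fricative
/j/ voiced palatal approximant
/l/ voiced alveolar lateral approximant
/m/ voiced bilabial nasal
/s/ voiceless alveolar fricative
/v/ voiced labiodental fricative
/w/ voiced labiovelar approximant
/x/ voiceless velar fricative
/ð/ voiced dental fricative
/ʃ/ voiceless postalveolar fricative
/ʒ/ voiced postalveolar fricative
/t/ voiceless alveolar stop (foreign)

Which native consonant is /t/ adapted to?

d

/d/ is closest: same manner (stop), place distance 0 (alveolar→alveolar), voicing differs (+1); total 1. Next closest is /b/ at distance 4.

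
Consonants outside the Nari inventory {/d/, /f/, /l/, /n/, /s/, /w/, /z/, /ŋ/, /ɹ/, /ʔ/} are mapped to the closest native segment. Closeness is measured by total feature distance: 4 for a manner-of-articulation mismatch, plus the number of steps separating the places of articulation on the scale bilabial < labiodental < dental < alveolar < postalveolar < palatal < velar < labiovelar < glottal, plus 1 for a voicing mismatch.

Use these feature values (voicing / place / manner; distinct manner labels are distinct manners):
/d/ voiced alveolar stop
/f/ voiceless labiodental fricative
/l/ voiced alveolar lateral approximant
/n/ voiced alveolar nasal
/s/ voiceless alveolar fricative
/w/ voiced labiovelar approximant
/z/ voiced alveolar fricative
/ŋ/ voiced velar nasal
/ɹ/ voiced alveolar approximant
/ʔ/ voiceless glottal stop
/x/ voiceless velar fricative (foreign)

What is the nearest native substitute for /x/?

/s/ is closest: same manner (fricative), place distance 3 (velar→alveolar), same voicing; total 3. Next closest is /z/ at distance 4.

s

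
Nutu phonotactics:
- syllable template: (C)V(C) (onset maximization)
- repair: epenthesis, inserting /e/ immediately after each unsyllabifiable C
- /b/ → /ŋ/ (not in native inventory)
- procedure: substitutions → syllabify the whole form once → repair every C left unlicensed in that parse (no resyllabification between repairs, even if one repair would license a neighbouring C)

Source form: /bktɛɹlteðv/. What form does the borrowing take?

ŋeketɛɹleteðve

Substitution: /b/ → /ŋ/, giving /ŋktɛɹlteðv/.
Under (C)V(C), the unsyllabifiable consonants are /ŋ/, /k/, /l/, /v/ (at most one coda consonant is licensed; onsets are limited to one consonant).
Each unlicensed consonant becomes the onset of a new syllable: /ŋ/ → /ŋe/, /k/ → /ke/, /l/ → /le/, /v/ → /ve/.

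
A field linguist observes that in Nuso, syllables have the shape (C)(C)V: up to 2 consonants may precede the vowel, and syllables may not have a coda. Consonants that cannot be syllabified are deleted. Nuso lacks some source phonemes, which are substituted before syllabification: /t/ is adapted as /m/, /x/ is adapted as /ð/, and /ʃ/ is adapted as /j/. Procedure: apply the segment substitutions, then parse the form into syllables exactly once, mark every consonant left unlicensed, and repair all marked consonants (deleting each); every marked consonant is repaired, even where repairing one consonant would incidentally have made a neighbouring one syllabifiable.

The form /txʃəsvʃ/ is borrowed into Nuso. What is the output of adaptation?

ðjə

Substitution: /t/ → /m/, /x/ → /ð/, /ʃ/ → /j/, giving /mðjəsvj/.
Under (C)(C)V, the unsyllabifiable consonants are /m/, /s/, /v/, /j/ (no codas are permitted; onsets may contain at most 2 consonants).
Deletion applies to /m/, /s/, /v/, /j/.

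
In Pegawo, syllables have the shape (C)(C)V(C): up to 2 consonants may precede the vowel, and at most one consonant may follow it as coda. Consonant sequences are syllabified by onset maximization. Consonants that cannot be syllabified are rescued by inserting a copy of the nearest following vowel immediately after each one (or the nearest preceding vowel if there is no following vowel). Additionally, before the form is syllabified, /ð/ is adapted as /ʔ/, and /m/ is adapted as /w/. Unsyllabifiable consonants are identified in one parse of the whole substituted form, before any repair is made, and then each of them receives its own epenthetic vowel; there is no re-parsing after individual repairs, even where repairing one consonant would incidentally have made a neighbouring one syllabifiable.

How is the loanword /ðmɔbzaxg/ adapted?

Substitution: /ð/ → /ʔ/, /m/ → /w/, giving /ʔwɔbzaxg/.
Under (C)(C)V(C), the unsyllabifiable consonants are /g/ (at most one coda consonant is licensed; onsets may contain at most 2 consonants).
Epenthesis after each stranded consonant: /g/ → /ga/.

ʔwɔbzaxga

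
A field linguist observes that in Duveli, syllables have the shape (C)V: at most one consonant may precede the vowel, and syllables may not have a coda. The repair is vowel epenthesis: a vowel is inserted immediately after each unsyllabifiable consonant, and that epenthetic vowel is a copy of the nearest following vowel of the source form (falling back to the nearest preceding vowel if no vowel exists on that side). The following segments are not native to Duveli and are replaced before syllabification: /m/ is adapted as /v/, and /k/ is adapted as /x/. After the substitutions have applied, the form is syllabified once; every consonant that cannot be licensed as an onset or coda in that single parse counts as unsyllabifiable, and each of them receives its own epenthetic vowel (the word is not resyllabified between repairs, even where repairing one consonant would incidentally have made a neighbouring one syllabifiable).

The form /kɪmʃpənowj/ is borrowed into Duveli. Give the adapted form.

Substitution: /k/ → /x/, /m/ → /v/, giving /xɪvʃpənowj/.
Syllabifying with onset maximization leaves /v/, /ʃ/, /w/, /j/ stranded (no codas are permitted; onsets are limited to one consonant).
Inserting the epenthetic vowel yields /v/ → /və/, /ʃ/ → /ʃə/, /w/ → /wo/, /j/ → /jo/.

xɪvəʃəpənowojo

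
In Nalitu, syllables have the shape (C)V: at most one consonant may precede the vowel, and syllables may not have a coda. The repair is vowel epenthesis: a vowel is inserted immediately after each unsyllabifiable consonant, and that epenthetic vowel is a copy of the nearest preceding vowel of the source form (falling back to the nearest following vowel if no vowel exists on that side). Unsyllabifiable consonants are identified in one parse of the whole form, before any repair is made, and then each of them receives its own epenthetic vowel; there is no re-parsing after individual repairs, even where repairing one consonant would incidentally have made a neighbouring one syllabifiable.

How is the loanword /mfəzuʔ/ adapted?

Syllabifying with onset maximization leaves /m/, /ʔ/ stranded (no codas are permitted; onsets are limited to one consonant).
Each unlicensed consonant becomes the onset of a new syllable: /m/ → /mə/, /ʔ/ → /ʔu/.

məfəzuʔu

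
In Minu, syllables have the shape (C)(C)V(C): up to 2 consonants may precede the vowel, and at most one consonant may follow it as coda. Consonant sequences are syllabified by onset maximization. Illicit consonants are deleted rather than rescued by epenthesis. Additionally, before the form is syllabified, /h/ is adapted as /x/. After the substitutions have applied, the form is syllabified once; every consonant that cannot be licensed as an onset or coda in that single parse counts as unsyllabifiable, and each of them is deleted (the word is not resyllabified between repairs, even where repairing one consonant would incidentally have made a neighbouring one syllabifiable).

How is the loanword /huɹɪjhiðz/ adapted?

xuɹɪjxið

Substitution: /h/ → /x/, giving /xuɹɪjxiðz/.
Under (C)(C)V(C), the unsyllabifiable consonants are /z/ (at most one coda consonant is licensed; onsets may contain at most 2 consonants).
Deleting the stranded consonants removes /z/.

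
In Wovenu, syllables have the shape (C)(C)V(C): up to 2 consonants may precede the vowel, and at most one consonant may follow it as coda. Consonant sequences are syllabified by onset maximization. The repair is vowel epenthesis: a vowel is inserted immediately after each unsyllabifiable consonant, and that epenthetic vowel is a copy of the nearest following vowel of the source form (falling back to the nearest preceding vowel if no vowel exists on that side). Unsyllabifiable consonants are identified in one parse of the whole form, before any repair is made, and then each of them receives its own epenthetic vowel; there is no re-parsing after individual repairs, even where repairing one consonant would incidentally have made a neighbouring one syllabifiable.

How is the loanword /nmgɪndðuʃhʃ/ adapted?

nɪmgɪndðuʃhuʃu

Under (C)(C)V(C), the unsyllabifiable consonants are /n/, /h/, /ʃ/ (at most one coda consonant is licensed; onsets may contain at most 2 consonants).
Inserting the epenthetic vowel yields /n/ → /nɪ/, /h/ → /hu/, /ʃ/ → /ʃu/.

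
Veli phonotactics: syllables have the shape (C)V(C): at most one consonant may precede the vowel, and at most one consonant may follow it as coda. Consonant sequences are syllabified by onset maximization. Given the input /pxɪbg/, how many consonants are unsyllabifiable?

The consonants /p/, /g/ cannot be parsed into a legal (C)V(C) syllable (at most one coda consonant is licensed; onsets are limited to one consonant).

2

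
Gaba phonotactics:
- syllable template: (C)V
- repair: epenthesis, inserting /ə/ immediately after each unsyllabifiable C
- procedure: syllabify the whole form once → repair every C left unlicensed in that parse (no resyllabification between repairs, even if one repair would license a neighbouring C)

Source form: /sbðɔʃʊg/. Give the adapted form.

The consonants /s/, /b/, /g/ cannot be parsed into a legal (C)V syllable (no codas are permitted; onsets are limited to one consonant).
Each unlicensed consonant becomes the onset of a new syllable: /s/ → /sə/, /b/ → /bə/, /g/ → /gə/.

səbəðɔʃʊgə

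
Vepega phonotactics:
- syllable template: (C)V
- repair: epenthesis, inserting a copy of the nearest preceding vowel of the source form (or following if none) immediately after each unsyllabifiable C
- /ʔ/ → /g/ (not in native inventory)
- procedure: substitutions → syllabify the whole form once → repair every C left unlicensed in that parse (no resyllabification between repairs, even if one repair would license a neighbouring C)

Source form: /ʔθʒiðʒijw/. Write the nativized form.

Substitution: /ʔ/ → /g/, giving /gθʒiðʒijw/.
The consonants /g/, /θ/, /ð/, /j/, /w/ cannot be parsed into a legal (C)V syllable (no codas are permitted; onsets are limited to one consonant).
Inserting the epenthetic vowel yields /g/ → /gi/, /θ/ → /θi/, /ð/ → /ði/, /j/ → /ji/, /w/ → /wi/.

giθiʒiðiʒijiwi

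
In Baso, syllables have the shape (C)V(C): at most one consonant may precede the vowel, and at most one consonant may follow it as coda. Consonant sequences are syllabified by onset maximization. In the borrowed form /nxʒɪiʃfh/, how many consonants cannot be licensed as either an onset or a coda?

Under (C)V(C), the unsyllabifiable consonants are /n/, /x/, /f/, /h/ (at most one coda consonant is licensed; onsets are limited to one consonant).

4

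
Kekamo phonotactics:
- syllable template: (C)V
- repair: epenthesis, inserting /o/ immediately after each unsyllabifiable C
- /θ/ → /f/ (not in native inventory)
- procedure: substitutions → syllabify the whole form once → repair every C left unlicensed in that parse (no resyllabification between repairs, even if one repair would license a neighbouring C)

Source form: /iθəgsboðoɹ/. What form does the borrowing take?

ifəgosoboðoɹo

Substitution: /θ/ → /f/, giving /ifəgsboðoɹ/.
Under (C)V, the unsyllabifiable consonants are /g/, /s/, /ɹ/ (no codas are permitted; onsets are limited to one consonant).
Inserting the epenthetic vowel yields /g/ → /go/, /s/ → /so/, /ɹ/ → /ɹo/.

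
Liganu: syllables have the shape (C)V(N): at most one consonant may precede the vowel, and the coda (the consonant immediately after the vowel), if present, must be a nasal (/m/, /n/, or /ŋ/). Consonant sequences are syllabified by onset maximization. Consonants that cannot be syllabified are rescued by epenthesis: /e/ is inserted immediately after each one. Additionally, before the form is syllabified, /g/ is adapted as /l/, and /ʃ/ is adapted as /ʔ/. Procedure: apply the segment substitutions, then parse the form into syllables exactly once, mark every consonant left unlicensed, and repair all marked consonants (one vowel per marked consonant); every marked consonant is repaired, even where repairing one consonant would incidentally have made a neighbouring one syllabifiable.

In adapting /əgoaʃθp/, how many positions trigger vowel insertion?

3

After substitution the input is /əloaʔθp/.
The unsyllabifiable consonants are /ʔ/, /θ/, /p/; each receives one epenthetic vowel.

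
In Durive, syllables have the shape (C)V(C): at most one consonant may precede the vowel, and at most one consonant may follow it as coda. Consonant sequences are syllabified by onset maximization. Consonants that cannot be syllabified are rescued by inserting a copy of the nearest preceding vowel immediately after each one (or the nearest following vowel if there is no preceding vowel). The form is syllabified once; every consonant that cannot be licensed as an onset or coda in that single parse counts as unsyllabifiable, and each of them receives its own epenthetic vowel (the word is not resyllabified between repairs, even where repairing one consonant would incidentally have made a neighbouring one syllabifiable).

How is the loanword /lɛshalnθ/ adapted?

lɛshalnaθa

The consonants /n/, /θ/ cannot be parsed into a legal (C)V(C) syllable (at most one coda consonant is licensed; onsets are limited to one consonant).
Each unlicensed consonant becomes the onset of a new syllable: /n/ → /na/, /θ/ → /θa/.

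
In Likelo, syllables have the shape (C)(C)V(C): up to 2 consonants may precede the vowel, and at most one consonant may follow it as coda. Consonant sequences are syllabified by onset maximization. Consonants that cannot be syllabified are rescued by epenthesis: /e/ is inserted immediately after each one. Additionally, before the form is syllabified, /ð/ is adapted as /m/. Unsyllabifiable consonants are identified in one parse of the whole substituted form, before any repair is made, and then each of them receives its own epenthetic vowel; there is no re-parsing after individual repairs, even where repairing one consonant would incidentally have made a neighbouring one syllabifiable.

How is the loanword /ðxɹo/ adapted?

Substitution: /ð/ → /m/, giving /mxɹo/.
The consonants /m/ cannot be parsed into a legal (C)(C)V(C) syllable (at most one coda consonant is licensed; onsets may contain at most 2 consonants).
Epenthesis after each stranded consonant: /m/ → /me/.

mexɹo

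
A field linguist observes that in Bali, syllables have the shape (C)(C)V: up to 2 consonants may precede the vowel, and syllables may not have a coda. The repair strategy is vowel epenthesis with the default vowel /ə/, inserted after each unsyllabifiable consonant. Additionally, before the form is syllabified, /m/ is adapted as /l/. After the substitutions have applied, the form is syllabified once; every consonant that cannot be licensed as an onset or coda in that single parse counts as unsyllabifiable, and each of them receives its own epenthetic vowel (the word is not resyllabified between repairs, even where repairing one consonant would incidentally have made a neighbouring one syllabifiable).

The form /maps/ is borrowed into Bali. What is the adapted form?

lapəsə

Substitution: /m/ → /l/, giving /laps/.
Under (C)(C)V, the unsyllabifiable consonants are /p/, /s/ (no codas are permitted; onsets may contain at most 2 consonants).
Epenthesis after each stranded consonant: /p/ → /pə/, /s/ → /sə/.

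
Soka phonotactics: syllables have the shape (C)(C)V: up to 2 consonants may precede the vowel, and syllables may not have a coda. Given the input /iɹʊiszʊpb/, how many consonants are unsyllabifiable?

Under (C)(C)V, the unsyllabifiable consonants are /p/, /b/ (no codas are permitted; onsets may contain at most 2 consonants).

2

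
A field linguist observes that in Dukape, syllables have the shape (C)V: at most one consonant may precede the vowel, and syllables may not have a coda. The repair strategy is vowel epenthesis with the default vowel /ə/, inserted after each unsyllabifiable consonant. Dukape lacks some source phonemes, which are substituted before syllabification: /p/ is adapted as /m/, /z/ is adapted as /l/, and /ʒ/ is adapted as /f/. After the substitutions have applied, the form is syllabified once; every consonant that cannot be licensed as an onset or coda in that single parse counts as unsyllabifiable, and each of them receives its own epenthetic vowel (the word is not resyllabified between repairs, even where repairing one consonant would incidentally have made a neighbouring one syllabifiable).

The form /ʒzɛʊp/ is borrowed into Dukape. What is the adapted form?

fəlɛʊmə

Substitution: /ʒ/ → /f/, /z/ → /l/, /p/ → /m/, giving /flɛʊm/.
The consonants /f/, /m/ cannot be parsed into a legal (C)V syllable (no codas are permitted; onsets are limited to one consonant).
Epenthesis after each stranded consonant: /f/ → /fə/, /m/ → /mə/.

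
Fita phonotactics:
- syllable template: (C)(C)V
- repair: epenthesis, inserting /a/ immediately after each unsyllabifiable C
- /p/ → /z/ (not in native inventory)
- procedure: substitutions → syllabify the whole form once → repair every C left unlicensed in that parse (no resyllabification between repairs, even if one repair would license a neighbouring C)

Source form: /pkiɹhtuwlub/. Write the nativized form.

Substitution: /p/ → /z/, giving /zkiɹhtuwlub/.
Under (C)(C)V, the unsyllabifiable consonants are /ɹ/, /b/ (no codas are permitted; onsets may contain at most 2 consonants).
Epenthesis after each stranded consonant: /ɹ/ → /ɹa/, /b/ → /ba/.

zkiɹahtuwluba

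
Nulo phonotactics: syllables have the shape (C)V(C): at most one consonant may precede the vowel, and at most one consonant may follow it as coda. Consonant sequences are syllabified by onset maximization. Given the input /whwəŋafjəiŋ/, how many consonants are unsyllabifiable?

Under (C)V(C), the unsyllabifiable consonants are /w/, /h/ (at most one coda consonant is licensed; onsets are limited to one consonant).

2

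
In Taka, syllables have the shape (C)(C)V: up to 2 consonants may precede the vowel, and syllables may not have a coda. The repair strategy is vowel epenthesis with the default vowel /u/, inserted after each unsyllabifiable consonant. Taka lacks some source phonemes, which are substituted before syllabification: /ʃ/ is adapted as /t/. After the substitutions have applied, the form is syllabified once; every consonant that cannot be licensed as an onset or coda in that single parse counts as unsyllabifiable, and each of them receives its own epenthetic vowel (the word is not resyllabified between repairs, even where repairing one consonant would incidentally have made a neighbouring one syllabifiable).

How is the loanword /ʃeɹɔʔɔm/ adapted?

Substitution: /ʃ/ → /t/, giving /teɹɔʔɔm/.
Syllabifying with onset maximization leaves /m/ stranded (no codas are permitted; onsets may contain at most 2 consonants).
Each unlicensed consonant becomes the onset of a new syllable: /m/ → /mu/.

teɹɔʔɔmu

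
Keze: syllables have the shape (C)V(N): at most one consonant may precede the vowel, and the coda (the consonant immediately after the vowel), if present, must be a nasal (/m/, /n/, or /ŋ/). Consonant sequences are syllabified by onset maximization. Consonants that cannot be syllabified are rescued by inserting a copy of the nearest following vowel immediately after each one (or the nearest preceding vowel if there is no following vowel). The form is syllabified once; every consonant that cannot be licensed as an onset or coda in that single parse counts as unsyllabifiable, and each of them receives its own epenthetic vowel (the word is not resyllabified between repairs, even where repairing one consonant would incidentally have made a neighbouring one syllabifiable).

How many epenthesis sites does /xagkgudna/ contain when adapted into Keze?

The unsyllabifiable consonants are /g/, /k/, /d/; each receives one epenthetic vowel.

3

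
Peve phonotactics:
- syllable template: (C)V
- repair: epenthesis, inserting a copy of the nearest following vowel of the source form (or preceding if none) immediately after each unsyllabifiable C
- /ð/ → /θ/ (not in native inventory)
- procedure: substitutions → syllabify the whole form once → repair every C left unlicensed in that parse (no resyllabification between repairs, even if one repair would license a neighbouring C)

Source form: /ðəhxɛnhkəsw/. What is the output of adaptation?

Substitution: /ð/ → /θ/, giving /θəhxɛnhkəsw/.
Under (C)V, the unsyllabifiable consonants are /h/, /n/, /h/, /s/, /w/ (no codas are permitted; onsets are limited to one consonant).
Epenthesis after each stranded consonant: /h/ → /hɛ/, /n/ → /nə/, /h/ → /hə/, /s/ → /sə/, /w/ → /wə/.

θəhɛxɛnəhəkəsəwə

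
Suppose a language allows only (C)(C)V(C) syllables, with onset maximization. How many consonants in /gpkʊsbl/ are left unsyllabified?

The consonants /g/, /b/, /l/ cannot be parsed into a legal (C)(C)V(C) syllable (at most one coda consonant is licensed; onsets may contain at most 2 consonants).

3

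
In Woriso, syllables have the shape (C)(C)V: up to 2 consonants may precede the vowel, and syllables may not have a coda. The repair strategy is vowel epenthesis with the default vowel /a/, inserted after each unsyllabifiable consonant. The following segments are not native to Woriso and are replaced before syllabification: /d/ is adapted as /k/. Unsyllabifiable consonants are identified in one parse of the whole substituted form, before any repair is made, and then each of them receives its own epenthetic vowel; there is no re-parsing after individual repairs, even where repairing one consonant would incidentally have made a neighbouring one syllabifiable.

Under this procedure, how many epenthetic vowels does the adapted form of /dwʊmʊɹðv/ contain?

After substitution the input is /kwʊmʊɹðv/.
The unsyllabifiable consonants are /ɹ/, /ð/, /v/; each receives one epenthetic vowel.

3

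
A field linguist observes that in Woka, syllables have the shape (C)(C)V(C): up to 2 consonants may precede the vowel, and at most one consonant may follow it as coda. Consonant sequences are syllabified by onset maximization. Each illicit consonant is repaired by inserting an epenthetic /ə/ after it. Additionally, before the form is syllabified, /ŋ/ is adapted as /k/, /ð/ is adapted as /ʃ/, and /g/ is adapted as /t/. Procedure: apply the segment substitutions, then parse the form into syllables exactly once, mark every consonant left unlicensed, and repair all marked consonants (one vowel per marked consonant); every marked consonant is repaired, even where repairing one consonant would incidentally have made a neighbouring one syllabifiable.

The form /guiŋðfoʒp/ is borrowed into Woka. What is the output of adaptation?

Substitution: /g/ → /t/, /ŋ/ → /k/, /ð/ → /ʃ/, giving /tuikʃfoʒp/.
The consonants /p/ cannot be parsed into a legal (C)(C)V(C) syllable (at most one coda consonant is licensed; onsets may contain at most 2 consonants).
Epenthesis after each stranded consonant: /p/ → /pə/.

tuikʃfoʒpə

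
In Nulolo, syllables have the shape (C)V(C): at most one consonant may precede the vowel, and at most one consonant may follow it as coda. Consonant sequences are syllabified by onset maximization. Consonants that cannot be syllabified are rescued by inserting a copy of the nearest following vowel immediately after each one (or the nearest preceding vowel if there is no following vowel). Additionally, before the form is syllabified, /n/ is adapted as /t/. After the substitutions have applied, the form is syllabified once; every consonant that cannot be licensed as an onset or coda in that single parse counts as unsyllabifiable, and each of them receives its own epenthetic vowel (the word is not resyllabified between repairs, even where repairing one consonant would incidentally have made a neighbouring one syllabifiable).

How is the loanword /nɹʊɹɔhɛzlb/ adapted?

tʊɹʊɹɔhɛzlɛbɛ

Substitution: /n/ → /t/, giving /tɹʊɹɔhɛzlb/.
Under (C)V(C), the unsyllabifiable consonants are /t/, /l/, /b/ (at most one coda consonant is licensed; onsets are limited to one consonant).
Epenthesis after each stranded consonant: /t/ → /tʊ/, /l/ → /lɛ/, /b/ → /bɛ/.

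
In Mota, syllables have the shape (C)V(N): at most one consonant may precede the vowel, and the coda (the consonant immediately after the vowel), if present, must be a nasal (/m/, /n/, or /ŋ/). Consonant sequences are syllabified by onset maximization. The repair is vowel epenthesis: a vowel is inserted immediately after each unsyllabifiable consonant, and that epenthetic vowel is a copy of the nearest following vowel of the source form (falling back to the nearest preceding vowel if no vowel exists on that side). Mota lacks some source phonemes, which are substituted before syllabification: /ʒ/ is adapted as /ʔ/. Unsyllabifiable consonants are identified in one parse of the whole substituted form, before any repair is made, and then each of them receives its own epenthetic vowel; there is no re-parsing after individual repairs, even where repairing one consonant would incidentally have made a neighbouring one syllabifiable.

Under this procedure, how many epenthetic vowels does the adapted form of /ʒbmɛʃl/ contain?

After substitution the input is /ʔbmɛʃl/.
The unsyllabifiable consonants are /ʔ/, /b/, /ʃ/, /l/; each receives one epenthetic vowel.

4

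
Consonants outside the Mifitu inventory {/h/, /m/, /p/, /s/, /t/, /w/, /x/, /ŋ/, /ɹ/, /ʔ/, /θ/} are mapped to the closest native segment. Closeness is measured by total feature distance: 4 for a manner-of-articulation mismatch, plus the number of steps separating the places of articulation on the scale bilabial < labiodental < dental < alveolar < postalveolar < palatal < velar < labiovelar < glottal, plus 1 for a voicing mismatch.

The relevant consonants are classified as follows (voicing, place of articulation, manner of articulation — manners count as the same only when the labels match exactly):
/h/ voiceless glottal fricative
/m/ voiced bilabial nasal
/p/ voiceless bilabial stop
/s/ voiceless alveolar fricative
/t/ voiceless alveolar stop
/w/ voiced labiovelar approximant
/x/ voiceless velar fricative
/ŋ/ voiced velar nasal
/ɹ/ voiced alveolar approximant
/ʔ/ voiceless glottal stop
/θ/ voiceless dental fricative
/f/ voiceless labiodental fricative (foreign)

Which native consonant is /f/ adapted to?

θ

/θ/ is closest: same manner (fricative), place distance 1 (labiodental→dental), same voicing; total 1. Next closest is /s/ at distance 2.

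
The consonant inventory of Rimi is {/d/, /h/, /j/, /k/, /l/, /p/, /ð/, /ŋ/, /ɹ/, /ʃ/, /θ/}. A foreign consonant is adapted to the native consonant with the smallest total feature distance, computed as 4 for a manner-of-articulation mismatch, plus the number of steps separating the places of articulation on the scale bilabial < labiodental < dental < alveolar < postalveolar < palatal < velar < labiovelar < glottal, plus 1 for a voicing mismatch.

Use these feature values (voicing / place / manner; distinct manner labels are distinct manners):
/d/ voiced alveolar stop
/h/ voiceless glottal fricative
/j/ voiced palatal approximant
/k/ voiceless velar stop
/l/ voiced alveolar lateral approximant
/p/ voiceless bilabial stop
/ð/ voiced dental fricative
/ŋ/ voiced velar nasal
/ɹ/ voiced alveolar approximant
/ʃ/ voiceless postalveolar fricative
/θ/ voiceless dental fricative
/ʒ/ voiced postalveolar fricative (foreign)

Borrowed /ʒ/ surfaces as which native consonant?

/ʃ/ is closest: same manner (fricative), place distance 0 (postalveolar→postalveolar), voicing differs (+1); total 1. Next closest is /ð/ at distance 2.

ʃ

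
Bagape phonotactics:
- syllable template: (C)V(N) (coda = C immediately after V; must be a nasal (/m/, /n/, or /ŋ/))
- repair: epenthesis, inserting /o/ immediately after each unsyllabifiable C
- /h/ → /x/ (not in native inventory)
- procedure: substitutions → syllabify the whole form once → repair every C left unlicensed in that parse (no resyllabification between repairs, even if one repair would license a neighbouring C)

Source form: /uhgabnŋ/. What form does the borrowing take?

Substitution: /h/ → /x/, giving /uxgabnŋ/.
Syllabifying with onset maximization leaves /x/, /b/, /n/, /ŋ/ stranded (only a nasal (/m/, /n/, or /ŋ/) is licensed in coda position; onsets are limited to one consonant).
Epenthesis after each stranded consonant: /x/ → /xo/, /b/ → /bo/, /n/ → /no/, /ŋ/ → /ŋo/.

uxogabonoŋo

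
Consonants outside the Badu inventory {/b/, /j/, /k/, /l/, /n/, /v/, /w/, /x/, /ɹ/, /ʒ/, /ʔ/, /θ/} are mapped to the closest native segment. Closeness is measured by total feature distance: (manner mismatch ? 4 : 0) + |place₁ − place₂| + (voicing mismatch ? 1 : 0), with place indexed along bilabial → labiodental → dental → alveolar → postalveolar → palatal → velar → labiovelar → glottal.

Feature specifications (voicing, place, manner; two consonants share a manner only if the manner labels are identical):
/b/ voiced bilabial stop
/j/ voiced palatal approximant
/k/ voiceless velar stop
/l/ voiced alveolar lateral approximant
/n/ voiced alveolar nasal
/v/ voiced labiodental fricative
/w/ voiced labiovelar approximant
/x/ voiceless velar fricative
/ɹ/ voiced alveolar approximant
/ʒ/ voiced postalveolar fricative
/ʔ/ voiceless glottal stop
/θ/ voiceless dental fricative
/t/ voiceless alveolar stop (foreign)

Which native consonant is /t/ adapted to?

/k/ is closest: same manner (stop), place distance 3 (alveolar→velar), same voicing; total 3. Next closest is /b/ at distance 4.

k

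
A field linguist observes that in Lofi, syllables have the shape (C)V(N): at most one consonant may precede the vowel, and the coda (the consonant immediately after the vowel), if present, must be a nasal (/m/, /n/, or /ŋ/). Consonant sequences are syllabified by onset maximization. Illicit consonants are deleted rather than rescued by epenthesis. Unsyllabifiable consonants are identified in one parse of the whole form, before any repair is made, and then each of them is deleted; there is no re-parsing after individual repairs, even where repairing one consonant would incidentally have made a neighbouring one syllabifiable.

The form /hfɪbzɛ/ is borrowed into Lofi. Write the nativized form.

Syllabifying with onset maximization leaves /h/, /b/ stranded (only a nasal (/m/, /n/, or /ŋ/) is licensed in coda position; onsets are limited to one consonant).
Deletion applies to /h/, /b/.

fɪzɛ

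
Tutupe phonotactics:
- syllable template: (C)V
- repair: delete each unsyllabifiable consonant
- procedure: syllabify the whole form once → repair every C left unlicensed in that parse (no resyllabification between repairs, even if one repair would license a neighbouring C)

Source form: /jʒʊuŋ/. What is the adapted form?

ʒʊu

Under (C)V, the unsyllabifiable consonants are /j/, /ŋ/ (no codas are permitted; onsets are limited to one consonant).
Deleting the stranded consonants removes /j/, /ŋ/.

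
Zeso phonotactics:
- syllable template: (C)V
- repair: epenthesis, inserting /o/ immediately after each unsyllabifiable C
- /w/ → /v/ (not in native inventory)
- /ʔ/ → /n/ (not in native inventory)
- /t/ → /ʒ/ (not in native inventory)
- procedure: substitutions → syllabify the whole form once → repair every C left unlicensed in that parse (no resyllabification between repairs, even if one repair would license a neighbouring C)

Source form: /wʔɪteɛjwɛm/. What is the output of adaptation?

vonɪʒeɛjovɛmo

Substitution: /w/ → /v/, /ʔ/ → /n/, /t/ → /ʒ/, giving /vnɪʒeɛjvɛm/.
Under (C)V, the unsyllabifiable consonants are /v/, /j/, /m/ (no codas are permitted; onsets are limited to one consonant).
Inserting the epenthetic vowel yields /v/ → /vo/, /j/ → /jo/, /m/ → /mo/.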